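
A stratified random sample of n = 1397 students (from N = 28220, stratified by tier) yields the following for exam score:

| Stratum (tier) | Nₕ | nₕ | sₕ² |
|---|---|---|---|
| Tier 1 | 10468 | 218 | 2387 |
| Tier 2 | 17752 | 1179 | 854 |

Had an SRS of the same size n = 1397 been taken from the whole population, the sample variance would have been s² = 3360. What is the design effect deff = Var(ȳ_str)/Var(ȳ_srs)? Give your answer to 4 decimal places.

Var(ȳ_str) = Σ Wₕ²(1−fₕ)sₕ²/nₕ with Wₕ = Nₕ/28220:
  Tier 1: (10468/28220)²·(1−218/10468)·2387/218 = 1.4752631
  Tier 2: (17752/28220)²·(1−1179/17752)·854/1179 = 0.26759529
  → Var(ȳ_str) = 1.7428584.
Var(ȳ_srs) = (1 − 1397/28220)·3360/1397 = 2.2860894.
deff = 1.7428584 / 2.2860894 = 0.7624.

0.7624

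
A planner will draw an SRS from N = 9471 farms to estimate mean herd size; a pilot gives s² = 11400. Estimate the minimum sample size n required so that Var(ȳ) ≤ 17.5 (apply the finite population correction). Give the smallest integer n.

Without fpc, n₀ = s²/D = 11400/17.5 = 651.4286.
With fpc, (1 − n/N)·s²/n ≤ D requires n ≥ n₀/(1 + n₀/N) = 651.4286/(1 + 651.4286/9471) = 609.5059.
Rounding up, n = 610.

610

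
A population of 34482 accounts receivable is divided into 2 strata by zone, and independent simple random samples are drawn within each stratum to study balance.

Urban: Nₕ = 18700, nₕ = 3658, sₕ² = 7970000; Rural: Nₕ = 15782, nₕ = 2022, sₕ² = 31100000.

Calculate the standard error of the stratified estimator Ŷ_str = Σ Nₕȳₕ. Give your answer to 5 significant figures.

Var(Ŷ_str) = Σₕ Nₕ²(1 − fₕ)sₕ²/nₕ.
Urban: 18700²·(1 − 3658/18700)·7970000/3658 = 6.1286075 × 10^11.
Rural: 15782²·(1 − 2022/15782)·31100000/2022 = 3.3401019 × 10^12.
Sum = 3.9529627 × 10^12.
SE = √(3.9529627 × 10^12) = 1.9882 × 10^6.

1.9882 × 10^6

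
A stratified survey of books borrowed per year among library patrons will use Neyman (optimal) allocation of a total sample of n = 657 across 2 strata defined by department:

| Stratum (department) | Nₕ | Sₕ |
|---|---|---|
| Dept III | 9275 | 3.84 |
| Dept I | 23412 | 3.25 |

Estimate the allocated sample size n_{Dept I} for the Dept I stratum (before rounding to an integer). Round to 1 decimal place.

447.5

Neyman allocation: nₕ = n·NₕSₕ / Σⱼ NⱼSⱼ.
Σ NⱼSⱼ = 9275·3.84 + 23412·3.25 = 111705.
n_{Dept I} = 657·23412·3.25 / 111705 = 447.5.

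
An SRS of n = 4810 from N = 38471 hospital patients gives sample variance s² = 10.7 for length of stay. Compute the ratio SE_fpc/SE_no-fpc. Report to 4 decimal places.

f = n/N = 4810/38471 = 0.12502924.
SE_no-fpc = √(s²/n) = 0.047164947; SE_fpc = √((1−f)s²/n) = 0.044118031.
Ratio = √(1−f) = 0.93539872.

0.9354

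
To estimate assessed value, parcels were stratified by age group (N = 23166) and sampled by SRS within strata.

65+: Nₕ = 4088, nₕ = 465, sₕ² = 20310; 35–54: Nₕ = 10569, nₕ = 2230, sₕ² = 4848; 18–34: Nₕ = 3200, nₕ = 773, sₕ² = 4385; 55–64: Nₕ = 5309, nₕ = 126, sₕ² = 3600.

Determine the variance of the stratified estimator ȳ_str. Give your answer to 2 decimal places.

Var(ȳ_str) = Σₕ Wₕ²(1 − fₕ)sₕ²/nₕ with Wₕ = Nₕ/N, N = 23166.
65+: Wₕ = 0.17646551; term = 0.17646551²·(1 − 0.11374755)·20310/465 = 1.2054081.
35–54: Wₕ = 0.45622896; term = 0.45622896²·(1 − 0.21099442)·4848/2230 = 0.35702902.
18–34: Wₕ = 0.13813347; term = 0.13813347²·(1 − 0.24156250)·4385/773 = 0.082093308.
55–64: Wₕ = 0.22917206; term = 0.22917206²·(1 − 0.02373328)·3600/126 = 1.4649533.
Sum = 3.1094837.

3.11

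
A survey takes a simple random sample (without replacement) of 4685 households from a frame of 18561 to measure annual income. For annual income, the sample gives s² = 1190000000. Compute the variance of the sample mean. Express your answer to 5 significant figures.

189890

Under SRS without replacement, Var(ȳ) = (1 − f)·s²/n with f = n/N = 4685/18561 = 0.25241097.
Var(ȳ) = (1 − 0.25241097)·1190000000/4685 = 0.74758903·254002.13 = 189889.21.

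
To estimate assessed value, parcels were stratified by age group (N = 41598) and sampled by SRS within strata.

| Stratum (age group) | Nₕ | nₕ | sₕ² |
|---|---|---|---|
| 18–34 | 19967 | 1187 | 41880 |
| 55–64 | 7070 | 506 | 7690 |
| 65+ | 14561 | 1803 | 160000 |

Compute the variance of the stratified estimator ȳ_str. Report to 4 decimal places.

17.5803

Var(ȳ_str) = Σₕ Wₕ²(1 − fₕ)sₕ²/nₕ with Wₕ = Nₕ/N, N = 41598.
18–34: Wₕ = 0.47999904; term = 0.47999904²·(1 − 0.05944809)·41880/1187 = 7.6457388.
55–64: Wₕ = 0.16996009; term = 0.16996009²·(1 − 0.07157001)·7690/506 = 0.40758567.
65+: Wₕ = 0.35004087; term = 0.35004087²·(1 − 0.12382391)·160000/1803 = 9.526934.
Sum = 17.580258.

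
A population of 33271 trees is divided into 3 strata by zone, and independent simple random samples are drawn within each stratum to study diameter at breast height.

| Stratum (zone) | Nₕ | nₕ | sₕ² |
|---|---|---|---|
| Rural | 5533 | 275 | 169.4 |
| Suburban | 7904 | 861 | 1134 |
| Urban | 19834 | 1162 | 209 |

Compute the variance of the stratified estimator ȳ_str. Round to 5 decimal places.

Var(ȳ_str) = Σₕ Wₕ²(1 − fₕ)sₕ²/nₕ with Wₕ = Nₕ/N, N = 33271.
Rural: Wₕ = 0.16630098; term = 0.16630098²·(1 − 0.04970179)·169.4/275 = 0.016189381.
Suburban: Wₕ = 0.23756425; term = 0.23756425²·(1 − 0.10893219)·1134/861 = 0.066234279.
Urban: Wₕ = 0.59613477; term = 0.59613477²·(1 − 0.05858627)·209/1162 = 0.060174099.
Sum = 0.14259776.

0.14260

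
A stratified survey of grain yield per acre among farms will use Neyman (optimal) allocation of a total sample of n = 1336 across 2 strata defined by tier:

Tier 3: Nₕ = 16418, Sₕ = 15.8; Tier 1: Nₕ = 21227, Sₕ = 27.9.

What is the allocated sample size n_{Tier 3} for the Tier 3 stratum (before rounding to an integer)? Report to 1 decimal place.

406.9

Neyman allocation: nₕ = n·NₕSₕ / Σⱼ NⱼSⱼ.
Σ NⱼSⱼ = 16418·15.8 + 21227·27.9 = 851637.7.
n_{Tier 3} = 1336·16418·15.8 / 851637.7 = 406.9.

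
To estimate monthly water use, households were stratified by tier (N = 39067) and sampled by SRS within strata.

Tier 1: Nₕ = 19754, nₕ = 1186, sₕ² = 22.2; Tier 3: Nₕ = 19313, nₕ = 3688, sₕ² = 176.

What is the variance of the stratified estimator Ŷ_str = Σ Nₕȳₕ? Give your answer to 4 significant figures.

Var(Ŷ_str) = Σₕ Nₕ²(1 − fₕ)sₕ²/nₕ.
Tier 1: 19754²·(1 − 1186/19754)·22.2/1186 = 6.8657575 × 10^6.
Tier 3: 19313²·(1 − 3688/19313)·176/3688 = 1.4400963 × 10^7.
Sum = 2.1266721 × 10^7.

2.127 × 10^7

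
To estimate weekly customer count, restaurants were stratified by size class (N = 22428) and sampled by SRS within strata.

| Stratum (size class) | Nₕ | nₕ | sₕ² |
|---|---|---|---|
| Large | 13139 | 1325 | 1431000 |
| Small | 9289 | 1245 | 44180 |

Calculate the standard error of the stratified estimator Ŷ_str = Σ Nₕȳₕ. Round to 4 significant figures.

412700

Var(Ŷ_str) = Σₕ Nₕ²(1 − fₕ)sₕ²/nₕ.
Large: 13139²·(1 − 1325/13139)·1431000/1325 = 1.6764208 × 10^11.
Small: 9289²·(1 − 1245/9289)·44180/1245 = 2.6515351 × 10^9.
Sum = 1.7029362 × 10^11.
SE = √(1.7029362 × 10^11) = 412700.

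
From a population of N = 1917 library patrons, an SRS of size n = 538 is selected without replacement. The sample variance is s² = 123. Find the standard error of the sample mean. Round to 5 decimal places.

Under SRS without replacement, Var(ȳ) = (1 − f)·s²/n with f = n/N = 538/1917 = 0.28064684.
Var(ȳ) = (1 − 0.28064684)·123/538 = 0.71935316·0.22862454 = 0.16446178.
SE(ȳ) = √(0.16446178) = 0.40554.

0.40554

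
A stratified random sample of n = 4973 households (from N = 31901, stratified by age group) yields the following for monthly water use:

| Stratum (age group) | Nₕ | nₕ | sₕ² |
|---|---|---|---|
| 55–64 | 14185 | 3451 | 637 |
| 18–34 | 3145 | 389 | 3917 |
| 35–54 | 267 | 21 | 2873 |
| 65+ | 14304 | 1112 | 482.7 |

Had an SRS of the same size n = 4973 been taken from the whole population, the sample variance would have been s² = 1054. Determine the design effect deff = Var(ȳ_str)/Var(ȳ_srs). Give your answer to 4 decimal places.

Var(ȳ_str) = Σ Wₕ²(1−fₕ)sₕ²/nₕ with Wₕ = Nₕ/31901:
  55–64: (14185/31901)²·(1−3451/14185)·637/3451 = 0.02761702
  18–34: (3145/31901)²·(1−389/3145)·3917/389 = 0.085762067
  35–54: (267/31901)²·(1−21/267)·2873/21 = 0.0088298659
  65+: (14304/31901)²·(1−1112/14304)·482.7/1112 = 0.080488172
  → Var(ȳ_str) = 0.20269712.
Var(ȳ_srs) = (1 − 4973/31901)·1054/4973 = 0.17890478.
deff = 0.20269712 / 0.17890478 = 1.1330.

1.1330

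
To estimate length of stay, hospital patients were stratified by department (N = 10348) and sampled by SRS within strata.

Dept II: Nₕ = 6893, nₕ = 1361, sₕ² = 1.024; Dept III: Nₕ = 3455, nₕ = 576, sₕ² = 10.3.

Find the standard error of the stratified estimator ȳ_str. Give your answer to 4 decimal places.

0.0439

Var(ȳ_str) = Σₕ Wₕ²(1 − fₕ)sₕ²/nₕ with Wₕ = Nₕ/N, N = 10348.
Dept II: Wₕ = 0.66611906; term = 0.66611906²·(1 − 0.19744669)·1.024/1361 = 2.6792883 × 10^-4.
Dept III: Wₕ = 0.33388094; term = 0.33388094²·(1 − 0.16671491)·10.3/576 = 0.0016610841.
Sum = 0.0019290129.
SE = √(0.0019290129) = 0.0439.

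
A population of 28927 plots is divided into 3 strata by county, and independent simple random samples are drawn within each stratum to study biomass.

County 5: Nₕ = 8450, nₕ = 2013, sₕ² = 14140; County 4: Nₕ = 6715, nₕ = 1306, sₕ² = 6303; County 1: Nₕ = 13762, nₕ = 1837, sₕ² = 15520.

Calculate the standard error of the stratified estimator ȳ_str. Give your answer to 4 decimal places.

1.5242

Var(ȳ_str) = Σₕ Wₕ²(1 − fₕ)sₕ²/nₕ with Wₕ = Nₕ/N, N = 28927.
County 5: Wₕ = 0.29211463; term = 0.29211463²·(1 − 0.23822485)·14140/2013 = 0.45660332.
County 4: Wₕ = 0.23213607; term = 0.23213607²·(1 − 0.19448995)·6303/1306 = 0.20948857.
County 1: Wₕ = 0.47574930; term = 0.47574930²·(1 − 0.13348351)·15520/1837 = 1.6569741.
Sum = 2.323066.
SE = √(2.323066) = 1.5242.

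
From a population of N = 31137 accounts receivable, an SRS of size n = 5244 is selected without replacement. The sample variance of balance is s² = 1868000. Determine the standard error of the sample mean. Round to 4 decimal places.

17.2112

Under SRS without replacement, Var(ȳ) = (1 − f)·s²/n with f = n/N = 5244/31137 = 0.16841700.
Var(ȳ) = (1 − 0.16841700)·1868000/5244 = 0.83158300·356.21663 = 296.22369.
SE(ȳ) = √(296.22369) = 17.2112.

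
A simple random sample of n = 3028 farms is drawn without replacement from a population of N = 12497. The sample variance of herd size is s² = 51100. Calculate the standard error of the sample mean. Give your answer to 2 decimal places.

Under SRS without replacement, Var(ȳ) = (1 − f)·s²/n with f = n/N = 3028/12497 = 0.24229815.
Var(ȳ) = (1 − 0.24229815)·51100/3028 = 0.75770185·16.875826 = 12.786844.
SE(ȳ) = √(12.786844) = 3.58.

3.58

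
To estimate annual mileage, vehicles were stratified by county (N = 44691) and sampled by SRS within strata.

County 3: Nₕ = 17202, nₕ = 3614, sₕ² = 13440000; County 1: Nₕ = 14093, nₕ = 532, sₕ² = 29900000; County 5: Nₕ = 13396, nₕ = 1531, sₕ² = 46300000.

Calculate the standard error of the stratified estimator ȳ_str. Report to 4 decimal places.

90.6629

Var(ȳ_str) = Σₕ Wₕ²(1 − fₕ)sₕ²/nₕ with Wₕ = Nₕ/N, N = 44691.
County 3: Wₕ = 0.38490971; term = 0.38490971²·(1 − 0.21009185)·13440000/3614 = 435.21661.
County 1: Wₕ = 0.31534313; term = 0.31534313²·(1 − 0.03774924)·29900000/532 = 5377.923.
County 5: Wₕ = 0.29974715; term = 0.29974715²·(1 − 0.11428785)·46300000/1531 = 2406.6256.
Sum = 8219.7652.
SE = √(8219.7652) = 90.6629.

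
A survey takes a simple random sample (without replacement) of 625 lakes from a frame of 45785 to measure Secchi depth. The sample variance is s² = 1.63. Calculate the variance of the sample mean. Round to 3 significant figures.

Under SRS without replacement, Var(ȳ) = (1 − f)·s²/n with f = n/N = 625/45785 = 0.01365076.
Var(ȳ) = (1 − 0.01365076)·1.63/625 = 0.98634924·0.002608 = 0.0025723988.

0.00257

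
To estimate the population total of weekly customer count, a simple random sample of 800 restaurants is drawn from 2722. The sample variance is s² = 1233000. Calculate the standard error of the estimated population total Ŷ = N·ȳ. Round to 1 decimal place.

Var(Ŷ) = N²·Var(ȳ) = N²·(1 − n/N)·s²/n.
f = 800/2722 = 0.29390154; Var(ȳ) = 0.70609846·1233000/800 = 1088.2742.
Var(Ŷ) = 2722² · 1088.2742 = 8.0633326 × 10^9.
SE(Ŷ) = √(8.0633326 × 10^9) = 89796.1.

89796.1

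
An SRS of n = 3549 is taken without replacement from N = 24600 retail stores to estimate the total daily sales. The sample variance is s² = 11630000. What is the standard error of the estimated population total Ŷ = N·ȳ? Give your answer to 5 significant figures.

1.3027 × 10^6

Var(Ŷ) = N²·Var(ȳ) = N²·(1 − n/N)·s²/n.
f = 3549/24600 = 0.14426829; Var(ȳ) = 0.85573171·11630000/3549 = 2804.2152.
Var(Ŷ) = 24600² · 2804.2152 = 1.6969989 × 10^12.
SE(Ŷ) = √(1.6969989 × 10^12) = 1.3027 × 10^6.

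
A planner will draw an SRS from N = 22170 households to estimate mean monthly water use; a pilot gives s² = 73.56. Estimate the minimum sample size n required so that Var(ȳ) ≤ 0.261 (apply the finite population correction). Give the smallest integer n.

279

Without fpc, n₀ = s²/D = 73.56/0.261 = 281.8391.
With fpc, (1 − n/N)·s²/n ≤ D requires n ≥ n₀/(1 + n₀/N) = 281.8391/(1 + 281.8391/22170) = 278.3012.
Rounding up, n = 279.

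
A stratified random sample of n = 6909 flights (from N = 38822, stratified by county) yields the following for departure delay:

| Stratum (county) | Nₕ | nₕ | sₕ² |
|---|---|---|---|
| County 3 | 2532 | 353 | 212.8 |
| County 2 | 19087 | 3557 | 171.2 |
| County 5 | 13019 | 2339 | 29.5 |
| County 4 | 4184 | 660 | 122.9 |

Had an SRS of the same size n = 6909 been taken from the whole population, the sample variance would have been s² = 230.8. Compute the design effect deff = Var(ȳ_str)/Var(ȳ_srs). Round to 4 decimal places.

Var(ȳ_str) = Σ Wₕ²(1−fₕ)sₕ²/nₕ with Wₕ = Nₕ/38822:
  County 3: (2532/38822)²·(1−353/2532)·212.8/353 = 0.0022067952
  County 2: (19087/38822)²·(1−3557/19087)·171.2/3557 = 0.0094661463
  County 5: (13019/38822)²·(1−2339/13019)·29.5/2339 = 0.0011635495
  County 4: (4184/38822)²·(1−660/4184)·122.9/660 = 0.001821712
  → Var(ȳ_str) = 0.014658203.
Var(ȳ_srs) = (1 − 6909/38822)·230.8/6909 = 0.02746062.
deff = 0.014658203 / 0.02746062 = 0.5338.

0.5338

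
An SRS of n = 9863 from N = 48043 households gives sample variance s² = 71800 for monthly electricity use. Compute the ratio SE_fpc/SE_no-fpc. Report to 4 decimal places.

f = n/N = 9863/48043 = 0.20529526.
SE_no-fpc = √(s²/n) = 2.6980979; SE_fpc = √((1−f)s²/n) = 2.4052521.
Ratio = √(1−f) = 0.89146214.

0.8915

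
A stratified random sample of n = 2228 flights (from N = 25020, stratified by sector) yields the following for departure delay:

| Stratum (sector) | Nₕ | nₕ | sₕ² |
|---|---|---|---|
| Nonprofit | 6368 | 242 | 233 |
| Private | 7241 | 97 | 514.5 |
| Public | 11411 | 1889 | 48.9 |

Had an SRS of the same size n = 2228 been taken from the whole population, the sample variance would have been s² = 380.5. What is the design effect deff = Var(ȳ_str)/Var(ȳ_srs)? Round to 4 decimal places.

Var(ȳ_str) = Σ Wₕ²(1−fₕ)sₕ²/nₕ with Wₕ = Nₕ/25020:
  Nonprofit: (6368/25020)²·(1−242/6368)·233/242 = 0.059999273
  Private: (7241/25020)²·(1−97/7241)·514.5/97 = 0.43830763
  Public: (11411/25020)²·(1−1889/11411)·48.9/1889 = 0.0044931837
  → Var(ȳ_str) = 0.50280009.
Var(ȳ_srs) = (1 − 2228/25020)·380.5/2228 = 0.15557314.
deff = 0.50280009 / 0.15557314 = 3.2319.

3.2319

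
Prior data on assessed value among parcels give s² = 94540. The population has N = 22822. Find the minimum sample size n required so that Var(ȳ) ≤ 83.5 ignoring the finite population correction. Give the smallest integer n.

1133

Without fpc, n₀ = s²/D = 94540/83.5 = 1132.2156.
Rounding up, n = 1133.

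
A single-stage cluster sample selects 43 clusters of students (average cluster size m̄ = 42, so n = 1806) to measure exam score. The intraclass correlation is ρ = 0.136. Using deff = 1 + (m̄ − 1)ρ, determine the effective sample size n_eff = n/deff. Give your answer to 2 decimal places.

deff = 1 + (42 − 1)·0.136 = 1 + 5.576 = 6.576.
n_eff = 1806 / 6.576 = 274.64.

274.64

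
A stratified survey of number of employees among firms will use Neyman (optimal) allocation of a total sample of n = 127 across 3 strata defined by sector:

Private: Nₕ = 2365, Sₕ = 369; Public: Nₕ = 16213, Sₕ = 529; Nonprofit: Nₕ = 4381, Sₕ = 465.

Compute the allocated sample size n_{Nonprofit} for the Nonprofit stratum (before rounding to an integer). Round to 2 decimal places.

Neyman allocation: nₕ = n·NₕSₕ / Σⱼ NⱼSⱼ.
Σ NⱼSⱼ = 2365·369 + 16213·529 + 4381·465 = 1.1486527 × 10^7.
n_{Nonprofit} = 127·4381·465 / (1.1486527 × 10^7) = 22.52.

22.52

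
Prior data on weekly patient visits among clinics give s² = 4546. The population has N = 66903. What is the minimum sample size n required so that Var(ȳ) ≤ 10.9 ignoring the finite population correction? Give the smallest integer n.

Without fpc, n₀ = s²/D = 4546/10.9 = 417.0642.
Rounding up, n = 418.

418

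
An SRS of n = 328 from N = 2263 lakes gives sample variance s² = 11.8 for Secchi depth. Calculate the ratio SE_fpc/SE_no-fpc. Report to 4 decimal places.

0.9247

f = n/N = 328/2263 = 0.14494034.
SE_no-fpc = √(s²/n) = 0.18967237; SE_fpc = √((1−f)s²/n) = 0.17538897.
Ratio = √(1−f) = 0.92469436.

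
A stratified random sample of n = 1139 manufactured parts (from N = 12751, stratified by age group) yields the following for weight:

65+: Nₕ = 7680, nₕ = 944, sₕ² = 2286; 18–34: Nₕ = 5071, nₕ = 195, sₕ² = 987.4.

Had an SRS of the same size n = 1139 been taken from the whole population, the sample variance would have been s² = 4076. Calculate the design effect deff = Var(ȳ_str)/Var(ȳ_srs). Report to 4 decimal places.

Var(ȳ_str) = Σ Wₕ²(1−fₕ)sₕ²/nₕ with Wₕ = Nₕ/12751:
  65+: (7680/12751)²·(1−944/7680)·2286/944 = 0.77051135
  18–34: (5071/12751)²·(1−195/5071)·987.4/195 = 0.7700649
  → Var(ȳ_str) = 1.5405763.
Var(ȳ_srs) = (1 − 1139/12751)·4076/1139 = 3.2589165.
deff = 1.5405763 / 3.2589165 = 0.4727.

0.4727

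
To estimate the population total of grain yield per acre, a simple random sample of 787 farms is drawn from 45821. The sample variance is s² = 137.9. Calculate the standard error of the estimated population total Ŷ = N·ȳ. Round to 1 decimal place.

19015.0

Var(Ŷ) = N²·Var(ȳ) = N²·(1 − n/N)·s²/n.
f = 787/45821 = 0.01717553; Var(ȳ) = 0.98282447·137.9/787 = 0.17221283.
Var(Ŷ) = 45821² · 0.17221283 = 3.6157187 × 10^8.
SE(Ŷ) = √(3.6157187 × 10^8) = 19015.0.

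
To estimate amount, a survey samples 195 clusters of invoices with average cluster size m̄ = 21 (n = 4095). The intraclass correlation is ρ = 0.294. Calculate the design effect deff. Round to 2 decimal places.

deff = 1 + (21 − 1)·0.294 = 1 + 5.88 = 6.88.

6.88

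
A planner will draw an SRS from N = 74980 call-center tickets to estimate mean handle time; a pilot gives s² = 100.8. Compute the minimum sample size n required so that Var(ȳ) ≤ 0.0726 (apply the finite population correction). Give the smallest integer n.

1364

Without fpc, n₀ = s²/D = 100.8/0.0726 = 1388.4298.
With fpc, (1 − n/N)·s²/n ≤ D requires n ≥ n₀/(1 + n₀/N) = 1388.4298/(1 + 1388.4298/74980) = 1363.1872.
Rounding up, n = 1364.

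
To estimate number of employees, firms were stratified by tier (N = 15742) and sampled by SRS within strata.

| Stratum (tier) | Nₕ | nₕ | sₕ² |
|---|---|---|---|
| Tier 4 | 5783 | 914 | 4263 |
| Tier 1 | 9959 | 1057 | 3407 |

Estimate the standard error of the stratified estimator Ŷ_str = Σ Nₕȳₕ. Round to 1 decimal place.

Var(Ŷ_str) = Σₕ Nₕ²(1 − fₕ)sₕ²/nₕ.
Tier 4: 5783²·(1 − 914/5783)·4263/914 = 1.3132944 × 10^8.
Tier 1: 9959²·(1 − 1057/9959)·3407/1057 = 2.8575936 × 10^8.
Sum = 4.170888 × 10^8.
SE = √(4.170888 × 10^8) = 20422.8.

20422.8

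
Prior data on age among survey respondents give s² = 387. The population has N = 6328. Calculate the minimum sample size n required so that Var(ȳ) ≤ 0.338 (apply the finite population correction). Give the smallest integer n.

Without fpc, n₀ = s²/D = 387/0.338 = 1144.9704.
With fpc, (1 − n/N)·s²/n ≤ D requires n ≥ n₀/(1 + n₀/N) = 1144.9704/(1 + 1144.9704/6328) = 969.5439.
Rounding up, n = 970.

970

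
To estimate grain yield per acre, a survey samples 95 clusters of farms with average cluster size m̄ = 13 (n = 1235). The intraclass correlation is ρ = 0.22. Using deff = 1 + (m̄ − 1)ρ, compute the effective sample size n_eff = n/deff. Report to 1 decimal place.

deff = 1 + (13 − 1)·0.22 = 1 + 2.64 = 3.64.
n_eff = 1235 / 3.64 = 339.3.

339.3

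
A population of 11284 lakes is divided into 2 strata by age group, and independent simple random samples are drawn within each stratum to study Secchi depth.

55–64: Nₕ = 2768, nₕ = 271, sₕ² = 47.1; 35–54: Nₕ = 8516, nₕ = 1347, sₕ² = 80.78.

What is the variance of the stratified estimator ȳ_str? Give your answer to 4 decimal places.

Var(ȳ_str) = Σₕ Wₕ²(1 − fₕ)sₕ²/nₕ with Wₕ = Nₕ/N, N = 11284.
55–64: Wₕ = 0.24530308; term = 0.24530308²·(1 − 0.09790462)·47.1/271 = 0.0094343088.
35–54: Wₕ = 0.75469692; term = 0.75469692²·(1 − 0.15817285)·80.78/1347 = 0.028754401.
Sum = 0.03818871.

0.0382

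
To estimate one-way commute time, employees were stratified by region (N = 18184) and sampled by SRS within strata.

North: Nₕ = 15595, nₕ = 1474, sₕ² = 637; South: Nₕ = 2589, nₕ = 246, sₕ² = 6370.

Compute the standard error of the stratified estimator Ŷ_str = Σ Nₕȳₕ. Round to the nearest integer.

15882

Var(Ŷ_str) = Σₕ Nₕ²(1 − fₕ)sₕ²/nₕ.
North: 15595²·(1 − 1474/15595)·637/1474 = 9.5168403 × 10^7.
South: 2589²·(1 − 246/2589)·6370/246 = 1.5707558 × 10^8.
Sum = 2.5224398 × 10^8.
SE = √(2.5224398 × 10^8) = 15882.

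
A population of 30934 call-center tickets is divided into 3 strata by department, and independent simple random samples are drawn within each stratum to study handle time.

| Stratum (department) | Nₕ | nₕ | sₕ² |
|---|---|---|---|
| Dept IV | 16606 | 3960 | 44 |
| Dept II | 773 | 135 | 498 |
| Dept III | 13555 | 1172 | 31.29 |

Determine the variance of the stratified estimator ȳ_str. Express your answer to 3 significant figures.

Var(ȳ_str) = Σₕ Wₕ²(1 − fₕ)sₕ²/nₕ with Wₕ = Nₕ/N, N = 30934.
Dept IV: Wₕ = 0.53682033; term = 0.53682033²·(1 − 0.23846802)·44/3960 = 0.0024383921.
Dept II: Wₕ = 0.02498869; term = 0.02498869²·(1 − 0.17464424)·498/135 = 0.0019011815.
Dept III: Wₕ = 0.43819099; term = 0.43819099²·(1 − 0.08646256)·31.29/1172 = 0.0046830758.
Sum = 0.0090226494.

0.00902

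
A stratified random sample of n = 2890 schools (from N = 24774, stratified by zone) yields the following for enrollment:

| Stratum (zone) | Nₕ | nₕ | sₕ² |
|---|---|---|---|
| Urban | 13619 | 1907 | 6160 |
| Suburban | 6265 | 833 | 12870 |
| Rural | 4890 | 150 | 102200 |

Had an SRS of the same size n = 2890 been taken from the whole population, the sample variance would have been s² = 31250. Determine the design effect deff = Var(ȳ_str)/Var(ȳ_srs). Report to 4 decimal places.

2.8714

Var(ȳ_str) = Σ Wₕ²(1−fₕ)sₕ²/nₕ with Wₕ = Nₕ/24774:
  Urban: (13619/24774)²·(1−1907/13619)·6160/1907 = 0.83948712
  Suburban: (6265/24774)²·(1−833/6265)·12870/833 = 0.85668688
  Rural: (4890/24774)²·(1−150/4890)·102200/150 = 25.730876
  → Var(ȳ_str) = 27.42705.
Var(ȳ_srs) = (1 − 2890/24774)·31250/2890 = 9.5517457.
deff = 27.42705 / 9.5517457 = 2.8714.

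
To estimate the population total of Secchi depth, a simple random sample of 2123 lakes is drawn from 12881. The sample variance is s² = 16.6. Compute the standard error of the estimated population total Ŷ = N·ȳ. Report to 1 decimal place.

Var(Ŷ) = N²·Var(ȳ) = N²·(1 − n/N)·s²/n.
f = 2123/12881 = 0.16481640; Var(ȳ) = 0.83518360·16.6/2123 = 0.0065304041.
Var(Ŷ) = 12881² · 0.0065304041 = 1.0835257 × 10^6.
SE(Ŷ) = √(1.0835257 × 10^6) = 1040.9.

1040.9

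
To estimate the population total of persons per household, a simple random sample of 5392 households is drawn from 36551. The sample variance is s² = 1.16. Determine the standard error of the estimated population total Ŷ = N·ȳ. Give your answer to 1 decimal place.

Var(Ŷ) = N²·Var(ȳ) = N²·(1 − n/N)·s²/n.
f = 5392/36551 = 0.14751990; Var(ȳ) = 0.85248010·1.16/5392 = 1.8339705 × 10^-4.
Var(Ŷ) = 36551² · (1.8339705 × 10^-4) = 245013.98.
SE(Ŷ) = √(245013.98) = 495.0.

495.0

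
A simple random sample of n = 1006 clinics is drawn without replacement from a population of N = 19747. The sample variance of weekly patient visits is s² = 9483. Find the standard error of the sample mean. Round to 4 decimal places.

2.9910

Under SRS without replacement, Var(ȳ) = (1 − f)·s²/n with f = n/N = 1006/19747 = 0.05094445.
Var(ȳ) = (1 − 0.05094445)·9483/1006 = 0.94905555·9.4264414 = 8.9462165.
SE(ȳ) = √(8.9462165) = 2.9910.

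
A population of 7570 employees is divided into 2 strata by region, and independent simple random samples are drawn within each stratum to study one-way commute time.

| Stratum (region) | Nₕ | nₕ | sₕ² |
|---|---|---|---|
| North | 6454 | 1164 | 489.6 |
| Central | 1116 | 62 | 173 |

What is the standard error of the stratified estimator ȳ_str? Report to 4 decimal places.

Var(ȳ_str) = Σₕ Wₕ²(1 − fₕ)sₕ²/nₕ with Wₕ = Nₕ/N, N = 7570.
North: Wₕ = 0.85257596; term = 0.85257596²·(1 − 0.18035327)·489.6/1164 = 0.25060014.
Central: Wₕ = 0.14742404; term = 0.14742404²·(1 − 0.05555556)·173/62 = 0.057275312.
Sum = 0.30787545.
SE = √(0.30787545) = 0.5549.

0.5549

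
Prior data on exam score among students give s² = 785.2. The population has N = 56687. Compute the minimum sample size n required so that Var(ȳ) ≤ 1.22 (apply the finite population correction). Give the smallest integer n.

Without fpc, n₀ = s²/D = 785.2/1.22 = 643.6066.
With fpc, (1 − n/N)·s²/n ≤ D requires n ≥ n₀/(1 + n₀/N) = 643.6066/(1 + 643.6066/56687) = 636.3813.
Rounding up, n = 637.

637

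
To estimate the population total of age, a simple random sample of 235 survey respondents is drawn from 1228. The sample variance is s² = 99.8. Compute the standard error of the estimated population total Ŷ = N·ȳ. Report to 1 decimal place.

Var(Ŷ) = N²·Var(ȳ) = N²·(1 − n/N)·s²/n.
f = 235/1228 = 0.19136808; Var(ȳ) = 0.80863192·99.8/235 = 0.34341049.
Var(Ŷ) = 1228² · 0.34341049 = 517857.52.
SE(Ŷ) = √(517857.52) = 719.6.

719.6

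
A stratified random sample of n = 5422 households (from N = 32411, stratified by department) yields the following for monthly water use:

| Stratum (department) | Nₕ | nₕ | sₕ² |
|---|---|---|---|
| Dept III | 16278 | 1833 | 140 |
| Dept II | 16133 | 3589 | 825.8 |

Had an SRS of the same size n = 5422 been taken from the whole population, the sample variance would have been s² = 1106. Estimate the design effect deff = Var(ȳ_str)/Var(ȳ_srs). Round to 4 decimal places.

0.3616

Var(ȳ_str) = Σ Wₕ²(1−fₕ)sₕ²/nₕ with Wₕ = Nₕ/32411:
  Dept III: (16278/32411)²·(1−1833/16278)·140/1833 = 0.017096189
  Dept II: (16133/32411)²·(1−3589/16133)·825.8/3589 = 0.044326939
  → Var(ȳ_str) = 0.061423128.
Var(ȳ_srs) = (1 − 5422/32411)·1106/5422 = 0.16985955.
deff = 0.061423128 / 0.16985955 = 0.3616.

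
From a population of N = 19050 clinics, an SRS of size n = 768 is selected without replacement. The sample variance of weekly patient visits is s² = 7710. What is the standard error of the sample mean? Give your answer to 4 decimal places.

3.1039

Under SRS without replacement, Var(ȳ) = (1 − f)·s²/n with f = n/N = 768/19050 = 0.04031496.
Var(ȳ) = (1 − 0.04031496)·7710/768 = 0.95968504·10.039062 = 9.6343381.
SE(ȳ) = √(9.6343381) = 3.1039.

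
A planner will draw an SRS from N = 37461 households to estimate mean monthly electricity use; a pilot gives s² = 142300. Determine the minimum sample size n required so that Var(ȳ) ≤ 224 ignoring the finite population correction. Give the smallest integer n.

636

Without fpc, n₀ = s²/D = 142300/224 = 635.2679.
Rounding up, n = 636.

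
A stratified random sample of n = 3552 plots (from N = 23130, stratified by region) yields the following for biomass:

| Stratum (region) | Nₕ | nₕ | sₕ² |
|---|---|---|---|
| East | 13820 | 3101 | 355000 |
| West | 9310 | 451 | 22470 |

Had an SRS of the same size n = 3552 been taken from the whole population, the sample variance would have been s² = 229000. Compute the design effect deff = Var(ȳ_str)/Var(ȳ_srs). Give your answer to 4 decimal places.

Var(ȳ_str) = Σ Wₕ²(1−fₕ)sₕ²/nₕ with Wₕ = Nₕ/23130:
  East: (13820/23130)²·(1−3101/13820)·355000/3101 = 31.698421
  West: (9310/23130)²·(1−451/9310)·22470/451 = 7.6808564
  → Var(ȳ_str) = 39.379277.
Var(ȳ_srs) = (1 − 3552/23130)·229000/3552 = 54.570159.
deff = 39.379277 / 54.570159 = 0.7216.

0.7216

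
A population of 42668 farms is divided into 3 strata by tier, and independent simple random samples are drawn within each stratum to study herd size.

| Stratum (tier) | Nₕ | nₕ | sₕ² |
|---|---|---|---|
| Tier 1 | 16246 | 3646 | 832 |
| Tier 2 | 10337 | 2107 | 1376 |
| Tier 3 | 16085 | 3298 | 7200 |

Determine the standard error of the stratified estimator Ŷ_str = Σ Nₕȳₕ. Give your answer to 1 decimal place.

23479.7

Var(Ŷ_str) = Σₕ Nₕ²(1 − fₕ)sₕ²/nₕ.
Tier 1: 16246²·(1 − 3646/16246)·832/3646 = 4.6711483 × 10^7.
Tier 2: 10337²·(1 − 2107/10337)·1376/2107 = 5.5558211 × 10^7.
Tier 3: 16085²·(1 − 3298/16085)·7200/3298 = 4.4902609 × 10^8.
Sum = 5.5129578 × 10^8.
SE = √(5.5129578 × 10^8) = 23479.7.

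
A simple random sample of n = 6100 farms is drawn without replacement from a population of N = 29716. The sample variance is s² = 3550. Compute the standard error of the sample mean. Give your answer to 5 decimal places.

0.68008

Under SRS without replacement, Var(ȳ) = (1 − f)·s²/n with f = n/N = 6100/29716 = 0.20527662.
Var(ȳ) = (1 − 0.20527662)·3550/6100 = 0.79472338·0.58196721 = 0.46250295.
SE(ȳ) = √(0.46250295) = 0.68008.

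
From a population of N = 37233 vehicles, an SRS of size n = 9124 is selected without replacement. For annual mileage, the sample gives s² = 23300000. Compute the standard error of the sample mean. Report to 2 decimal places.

43.91

Under SRS without replacement, Var(ȳ) = (1 − f)·s²/n with f = n/N = 9124/37233 = 0.24505143.
Var(ȳ) = (1 − 0.24505143)·23300000/9124 = 0.75494857·2553.7045 = 1927.9156.
SE(ȳ) = √(1927.9156) = 43.91.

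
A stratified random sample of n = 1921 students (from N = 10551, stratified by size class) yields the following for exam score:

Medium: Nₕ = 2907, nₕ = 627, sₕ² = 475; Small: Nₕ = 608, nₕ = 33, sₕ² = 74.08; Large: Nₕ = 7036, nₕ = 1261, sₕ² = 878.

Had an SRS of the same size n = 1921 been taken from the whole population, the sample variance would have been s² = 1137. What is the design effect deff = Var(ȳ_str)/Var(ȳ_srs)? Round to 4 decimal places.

Var(ȳ_str) = Σ Wₕ²(1−fₕ)sₕ²/nₕ with Wₕ = Nₕ/10551:
  Medium: (2907/10551)²·(1−627/2907)·475/627 = 0.045104378
  Small: (608/10551)²·(1−33/608)·74.08/33 = 0.0070497093
  Large: (7036/10551)²·(1−1261/7036)·878/1261 = 0.25413823
  → Var(ȳ_str) = 0.30629232.
Var(ȳ_srs) = (1 − 1921/10551)·1137/1921 = 0.48411693.
deff = 0.30629232 / 0.48411693 = 0.6327.

0.6327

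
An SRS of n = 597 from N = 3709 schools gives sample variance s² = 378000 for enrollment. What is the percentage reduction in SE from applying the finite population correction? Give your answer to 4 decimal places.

8.4009

f = n/N = 597/3709 = 0.16095983.
SE_no-fpc = √(s²/n) = 25.162787; SE_fpc = √((1−f)s²/n) = 23.048895.
Ratio = √(1−f) = 0.91599136. Reduction = 100·(1 − 0.91599136) = 8.4009%.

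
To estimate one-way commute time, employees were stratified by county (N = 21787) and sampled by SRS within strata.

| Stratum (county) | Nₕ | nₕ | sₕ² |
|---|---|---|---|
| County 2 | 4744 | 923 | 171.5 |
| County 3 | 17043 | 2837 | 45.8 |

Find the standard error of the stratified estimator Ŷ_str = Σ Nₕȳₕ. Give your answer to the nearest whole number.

2698

Var(Ŷ_str) = Σₕ Nₕ²(1 − fₕ)sₕ²/nₕ.
County 2: 4744²·(1 − 923/4744)·171.5/923 = 3.3680935 × 10^6.
County 3: 17043²·(1 − 2837/17043)·45.8/2837 = 3.9086249 × 10^6.
Sum = 7.2767184 × 10^6.
SE = √(7.2767184 × 10^6) = 2698.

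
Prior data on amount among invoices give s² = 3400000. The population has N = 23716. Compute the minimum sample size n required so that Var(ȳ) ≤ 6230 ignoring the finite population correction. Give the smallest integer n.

Without fpc, n₀ = s²/D = 3400000/6230 = 545.7464.
Rounding up, n = 546.

546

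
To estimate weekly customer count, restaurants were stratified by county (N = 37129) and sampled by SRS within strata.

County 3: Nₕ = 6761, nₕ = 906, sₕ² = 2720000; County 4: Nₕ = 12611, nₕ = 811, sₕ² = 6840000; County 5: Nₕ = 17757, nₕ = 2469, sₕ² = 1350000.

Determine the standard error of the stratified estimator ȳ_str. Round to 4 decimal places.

Var(ȳ_str) = Σₕ Wₕ²(1 − fₕ)sₕ²/nₕ with Wₕ = Nₕ/N, N = 37129.
County 3: Wₕ = 0.18209486; term = 0.18209486²·(1 − 0.13400385)·2720000/906 = 86.208887.
County 4: Wₕ = 0.33965364; term = 0.33965364²·(1 − 0.06430894)·6840000/811 = 910.41683.
County 5: Wₕ = 0.47825150; term = 0.47825150²·(1 − 0.13904376)·1350000/2469 = 107.67291.
Sum = 1104.2986.
SE = √(1104.2986) = 33.2310.

33.2310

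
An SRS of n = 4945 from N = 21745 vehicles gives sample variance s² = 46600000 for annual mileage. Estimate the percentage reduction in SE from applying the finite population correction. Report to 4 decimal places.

12.1028

f = n/N = 4945/21745 = 0.22740860.
SE_no-fpc = √(s²/n) = 97.075539; SE_fpc = √((1−f)s²/n) = 85.32666.
Ratio = √(1−f) = 0.87897179. Reduction = 100·(1 − 0.87897179) = 12.1028%.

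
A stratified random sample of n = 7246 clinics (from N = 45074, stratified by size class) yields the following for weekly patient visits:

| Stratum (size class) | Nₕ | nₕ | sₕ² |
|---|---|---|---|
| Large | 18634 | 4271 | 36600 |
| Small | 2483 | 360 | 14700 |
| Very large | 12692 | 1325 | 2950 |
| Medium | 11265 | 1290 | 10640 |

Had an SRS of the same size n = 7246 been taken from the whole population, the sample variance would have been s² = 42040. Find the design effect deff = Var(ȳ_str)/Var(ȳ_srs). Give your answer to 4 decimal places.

0.3798

Var(ȳ_str) = Σ Wₕ²(1−fₕ)sₕ²/nₕ with Wₕ = Nₕ/45074:
  Large: (18634/45074)²·(1−4271/18634)·36600/4271 = 1.1288872
  Small: (2483/45074)²·(1−360/2483)·14700/360 = 0.10594717
  Very large: (12692/45074)²·(1−1325/12692)·2950/1325 = 0.15809927
  Medium: (11265/45074)²·(1−1290/11265)·10640/1290 = 0.45618796
  → Var(ȳ_str) = 1.8491216.
Var(ȳ_srs) = (1 − 7246/45074)·42040/7246 = 4.8691332.
deff = 1.8491216 / 4.8691332 = 0.3798.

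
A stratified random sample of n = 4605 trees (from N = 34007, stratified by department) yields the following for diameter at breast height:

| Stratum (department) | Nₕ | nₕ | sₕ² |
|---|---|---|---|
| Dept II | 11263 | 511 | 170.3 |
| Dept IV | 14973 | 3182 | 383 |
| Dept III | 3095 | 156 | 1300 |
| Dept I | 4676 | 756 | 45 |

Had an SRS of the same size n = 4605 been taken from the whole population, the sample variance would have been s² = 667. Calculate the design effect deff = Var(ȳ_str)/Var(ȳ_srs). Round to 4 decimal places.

0.9563

Var(ȳ_str) = Σ Wₕ²(1−fₕ)sₕ²/nₕ with Wₕ = Nₕ/34007:
  Dept II: (11263/34007)²·(1−511/11263)·170.3/511 = 0.034897992
  Dept IV: (14973/34007)²·(1−3182/14973)·383/3182 = 0.018374749
  Dept III: (3095/34007)²·(1−156/3095)·1300/156 = 0.06554542
  Dept I: (4676/34007)²·(1−756/4676)·45/756 = 9.4344078 × 10^-4
  → Var(ȳ_str) = 0.1197616.
Var(ȳ_srs) = (1 − 4605/34007)·667/4605 = 0.12522895.
deff = 0.1197616 / 0.12522895 = 0.9563.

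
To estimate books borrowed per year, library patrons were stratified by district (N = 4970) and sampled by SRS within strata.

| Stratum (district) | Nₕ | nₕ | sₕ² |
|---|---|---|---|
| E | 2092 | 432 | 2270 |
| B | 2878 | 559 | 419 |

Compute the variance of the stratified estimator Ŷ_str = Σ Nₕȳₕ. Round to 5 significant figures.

Var(Ŷ_str) = Σₕ Nₕ²(1 − fₕ)sₕ²/nₕ.
E: 2092²·(1 − 432/2092)·2270/432 = 1.8247857 × 10^7.
B: 2878²·(1 − 559/2878)·419/559 = 5.0025767 × 10^6.
Sum = 2.3250434 × 10^7.

2.3250 × 10^7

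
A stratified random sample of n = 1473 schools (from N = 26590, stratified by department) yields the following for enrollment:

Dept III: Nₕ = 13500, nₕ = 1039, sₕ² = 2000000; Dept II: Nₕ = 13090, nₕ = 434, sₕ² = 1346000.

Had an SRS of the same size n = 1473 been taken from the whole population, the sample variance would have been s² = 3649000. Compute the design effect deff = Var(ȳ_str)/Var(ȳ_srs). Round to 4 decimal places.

Var(ȳ_str) = Σ Wₕ²(1−fₕ)sₕ²/nₕ with Wₕ = Nₕ/26590:
  Dept III: (13500/26590)²·(1−1039/13500)·2000000/1039 = 457.9989
  Dept II: (13090/26590)²·(1−434/13090)·1346000/434 = 726.69934
  → Var(ȳ_str) = 1184.6982.
Var(ȳ_srs) = (1 − 1473/26590)·3649000/1473 = 2340.0253.
deff = 1184.6982 / 2340.0253 = 0.5063.

0.5063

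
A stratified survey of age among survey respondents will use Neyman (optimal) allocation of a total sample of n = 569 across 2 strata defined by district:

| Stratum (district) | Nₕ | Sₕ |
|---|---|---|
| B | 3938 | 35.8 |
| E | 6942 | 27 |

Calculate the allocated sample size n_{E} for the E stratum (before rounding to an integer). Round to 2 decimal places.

324.74

Neyman allocation: nₕ = n·NₕSₕ / Σⱼ NⱼSⱼ.
Σ NⱼSⱼ = 3938·35.8 + 6942·27 = 328414.4.
n_{E} = 569·6942·27 / 328414.4 = 324.74.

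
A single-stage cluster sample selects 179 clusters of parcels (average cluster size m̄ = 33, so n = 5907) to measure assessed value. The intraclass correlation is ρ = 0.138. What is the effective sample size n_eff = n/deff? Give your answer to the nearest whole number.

1091

deff = 1 + (33 − 1)·0.138 = 1 + 4.416 = 5.416.
n_eff = 5907 / 5.416 = 1091.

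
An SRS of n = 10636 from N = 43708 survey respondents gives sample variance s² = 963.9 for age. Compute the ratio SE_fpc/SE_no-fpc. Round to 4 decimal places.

f = n/N = 10636/43708 = 0.24334218.
SE_no-fpc = √(s²/n) = 0.30104182; SE_fpc = √((1−f)s²/n) = 0.26186448.
Ratio = √(1−f) = 0.86986081.

0.8699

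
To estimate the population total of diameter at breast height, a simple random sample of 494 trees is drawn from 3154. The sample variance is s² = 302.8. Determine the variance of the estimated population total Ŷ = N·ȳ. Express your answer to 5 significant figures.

5.1425 × 10^6

Var(Ŷ) = N²·Var(ȳ) = N²·(1 − n/N)·s²/n.
f = 494/3154 = 0.15662651; Var(ȳ) = 0.84337349·302.8/494 = 0.51695039.
Var(Ŷ) = 3154² · 0.51695039 = 5.1424757 × 10^6.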